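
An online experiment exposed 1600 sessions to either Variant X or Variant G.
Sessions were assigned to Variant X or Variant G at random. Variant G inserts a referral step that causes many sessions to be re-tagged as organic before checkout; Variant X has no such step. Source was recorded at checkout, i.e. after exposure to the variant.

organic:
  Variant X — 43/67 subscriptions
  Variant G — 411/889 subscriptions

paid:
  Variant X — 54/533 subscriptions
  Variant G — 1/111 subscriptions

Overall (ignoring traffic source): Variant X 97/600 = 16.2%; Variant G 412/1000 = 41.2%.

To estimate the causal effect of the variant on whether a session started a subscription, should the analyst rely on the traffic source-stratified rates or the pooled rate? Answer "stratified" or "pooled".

The distribution of traffic source is itself part of what the variant does — it is an intermediate outcome. Holding it fixed would remove that part of the effect; the total effect is the pooled difference.
Pooled: Variant X 16.2% vs Variant G 41.2%; Variant G is higher overall.

pooled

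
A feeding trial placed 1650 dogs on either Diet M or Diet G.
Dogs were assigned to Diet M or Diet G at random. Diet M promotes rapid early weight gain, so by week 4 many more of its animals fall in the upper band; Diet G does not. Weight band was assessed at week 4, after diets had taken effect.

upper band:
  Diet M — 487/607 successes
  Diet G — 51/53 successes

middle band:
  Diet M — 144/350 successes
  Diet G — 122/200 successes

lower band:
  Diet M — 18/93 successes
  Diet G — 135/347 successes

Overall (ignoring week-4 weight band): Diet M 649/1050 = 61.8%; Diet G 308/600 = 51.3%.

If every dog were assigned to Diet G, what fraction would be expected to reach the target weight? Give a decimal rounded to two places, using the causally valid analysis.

0.51

The stratified and pooled comparisons disagree (Diet G wins within each week-4 weight band; Diet M wins overall), so the answer turns on the causal role of week-4 weight band.
Stratifying would compare diets among dogs the diets themselves sorted into week-4 weight band groups — a form of selection on an intermediate. The unconditioned pooled rates give the total causal effect.
So P(outcome | do(Diet G)) is just the pooled rate for Diet G: 308/600 = 0.513.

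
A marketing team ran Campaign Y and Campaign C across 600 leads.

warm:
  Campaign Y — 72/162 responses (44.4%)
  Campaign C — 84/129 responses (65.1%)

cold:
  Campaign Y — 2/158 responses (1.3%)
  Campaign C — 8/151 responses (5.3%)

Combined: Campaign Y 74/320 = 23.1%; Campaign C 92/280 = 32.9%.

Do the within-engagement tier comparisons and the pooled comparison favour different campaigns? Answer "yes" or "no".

no

Within each engagement tier level (warm 44.4% vs 65.1%; cold 1.3% vs 5.3%), Campaign C has the higher rate every time. Pooled: 23.1% vs 32.9% — Campaign C has the higher rate overall. They agree.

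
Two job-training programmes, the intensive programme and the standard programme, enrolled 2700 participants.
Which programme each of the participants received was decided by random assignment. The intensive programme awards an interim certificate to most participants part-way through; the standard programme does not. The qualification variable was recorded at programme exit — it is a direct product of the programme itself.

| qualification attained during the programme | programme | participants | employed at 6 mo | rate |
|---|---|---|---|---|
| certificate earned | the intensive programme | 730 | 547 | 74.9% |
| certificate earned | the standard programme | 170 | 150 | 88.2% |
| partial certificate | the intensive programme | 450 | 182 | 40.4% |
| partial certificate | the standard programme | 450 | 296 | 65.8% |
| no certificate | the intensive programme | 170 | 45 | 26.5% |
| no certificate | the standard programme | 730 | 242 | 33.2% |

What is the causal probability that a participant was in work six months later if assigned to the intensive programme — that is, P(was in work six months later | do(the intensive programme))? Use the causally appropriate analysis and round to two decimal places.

the standard programme is higher inside every qualification attained during the programme stratum but the intensive programme is higher in aggregate. Whether to stratify depends on how qualification attained during the programme relates to the programme.
Qualification attained during the programme is downstream of the programme. One should not condition on a consequence of treatment, so the overall rates are the right comparison.
So P(outcome | do(the intensive programme)) is just the pooled rate for the intensive programme: 774/1350 = 0.573.

0.57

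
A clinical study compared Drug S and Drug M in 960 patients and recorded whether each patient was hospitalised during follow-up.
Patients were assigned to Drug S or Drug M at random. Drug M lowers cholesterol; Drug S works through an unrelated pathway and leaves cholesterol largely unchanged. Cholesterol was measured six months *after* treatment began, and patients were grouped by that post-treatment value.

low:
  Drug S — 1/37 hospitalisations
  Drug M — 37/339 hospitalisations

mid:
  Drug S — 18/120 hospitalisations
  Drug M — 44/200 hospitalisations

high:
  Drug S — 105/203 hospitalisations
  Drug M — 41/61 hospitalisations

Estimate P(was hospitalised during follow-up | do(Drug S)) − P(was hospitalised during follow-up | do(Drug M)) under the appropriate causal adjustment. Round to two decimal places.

Cholesterol here is a post-treatment variable shaped by the drug; conditioning on it would introduce bias rather than remove it. The overall comparison is the causal one.
The causal difference is the pooled difference: 0.344 − 0.203 = +0.141.

+0.14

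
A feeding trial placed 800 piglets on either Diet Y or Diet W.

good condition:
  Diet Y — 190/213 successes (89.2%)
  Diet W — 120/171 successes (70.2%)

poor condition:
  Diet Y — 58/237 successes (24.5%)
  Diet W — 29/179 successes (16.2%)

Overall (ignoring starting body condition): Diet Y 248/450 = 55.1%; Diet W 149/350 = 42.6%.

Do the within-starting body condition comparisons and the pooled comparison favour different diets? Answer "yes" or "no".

no

Within each starting body condition level (good condition 89.2% vs 70.2%; poor condition 24.5% vs 16.2%), Diet Y has the higher rate every time. Pooled: 55.1% vs 42.6% — Diet Y has the higher rate overall. They agree.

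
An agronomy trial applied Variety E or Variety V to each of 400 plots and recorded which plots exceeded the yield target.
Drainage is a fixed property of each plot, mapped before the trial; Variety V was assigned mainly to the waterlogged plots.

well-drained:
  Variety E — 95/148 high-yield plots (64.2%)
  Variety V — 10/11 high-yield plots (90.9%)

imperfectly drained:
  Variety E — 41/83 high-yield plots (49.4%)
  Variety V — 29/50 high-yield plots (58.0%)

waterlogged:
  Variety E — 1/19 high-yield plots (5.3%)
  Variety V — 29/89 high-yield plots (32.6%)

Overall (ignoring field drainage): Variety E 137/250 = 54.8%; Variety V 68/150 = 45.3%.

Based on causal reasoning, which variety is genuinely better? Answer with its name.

Variety V is higher inside every field drainage stratum but Variety E is higher in aggregate. Whether to stratify depends on how field drainage relates to the variety.
The imbalance in field drainage arose from how plots were allocated, not from anything the variety did; and field drainage independently affects the outcome. The pooled gap is confounded — condition on field drainage.
Within each level — well-drained: 64.2% vs 90.9%; imperfectly drained: 49.4% vs 58.0%; waterlogged: 5.3% vs 32.6% — Variety V is higher every time.

Variety V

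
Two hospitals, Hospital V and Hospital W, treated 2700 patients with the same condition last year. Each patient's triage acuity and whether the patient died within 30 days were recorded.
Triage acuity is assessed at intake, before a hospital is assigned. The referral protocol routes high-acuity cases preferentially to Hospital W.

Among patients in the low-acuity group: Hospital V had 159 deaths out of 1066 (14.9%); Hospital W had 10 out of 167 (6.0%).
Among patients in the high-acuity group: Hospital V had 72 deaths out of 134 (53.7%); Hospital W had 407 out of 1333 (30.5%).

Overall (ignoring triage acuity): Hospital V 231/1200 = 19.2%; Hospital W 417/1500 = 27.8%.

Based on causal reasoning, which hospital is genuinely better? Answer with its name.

Hospital W

Nothing the hospital does changes triage acuity; the imbalance is an allocation artefact. With triage acuity also predicting the outcome, the pooled figure is confounded, and the within-stratum comparison is the causal one.
Within each level — low-acuity: 14.9% vs 6.0%; high-acuity: 53.7% vs 30.5% — Hospital W is lower every time.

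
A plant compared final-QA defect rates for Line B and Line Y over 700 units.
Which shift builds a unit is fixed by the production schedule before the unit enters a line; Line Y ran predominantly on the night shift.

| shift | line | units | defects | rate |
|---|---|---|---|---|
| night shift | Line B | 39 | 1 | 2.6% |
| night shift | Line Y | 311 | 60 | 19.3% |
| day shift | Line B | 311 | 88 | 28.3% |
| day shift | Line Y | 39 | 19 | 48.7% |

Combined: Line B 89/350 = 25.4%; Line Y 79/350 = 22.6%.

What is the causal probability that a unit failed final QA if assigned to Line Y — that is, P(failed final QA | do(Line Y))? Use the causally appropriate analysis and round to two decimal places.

0.34

The stratified and pooled comparisons disagree (Line B wins within each shift; Line Y wins overall), so the answer turns on the causal role of shift.
Shift differs across lines for reasons unrelated to any effect of the line itself, and it separately predicts the outcome — a classic confounder. We must compare within shift levels.
Standardising Line Y to the population shift mix: 0.500·60/311 + 0.500·19/39 = 0.340.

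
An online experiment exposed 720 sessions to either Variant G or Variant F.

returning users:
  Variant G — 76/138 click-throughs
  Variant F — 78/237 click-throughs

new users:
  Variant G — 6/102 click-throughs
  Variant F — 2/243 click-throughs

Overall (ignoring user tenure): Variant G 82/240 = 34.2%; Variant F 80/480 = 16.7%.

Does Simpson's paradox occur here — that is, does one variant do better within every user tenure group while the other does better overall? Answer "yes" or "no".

Within each user tenure level (returning users 55.1% vs 32.9%; new users 5.9% vs 0.8%), Variant G has the higher rate every time. Pooled: 34.2% vs 16.7% — Variant G has the higher rate overall. They agree.

no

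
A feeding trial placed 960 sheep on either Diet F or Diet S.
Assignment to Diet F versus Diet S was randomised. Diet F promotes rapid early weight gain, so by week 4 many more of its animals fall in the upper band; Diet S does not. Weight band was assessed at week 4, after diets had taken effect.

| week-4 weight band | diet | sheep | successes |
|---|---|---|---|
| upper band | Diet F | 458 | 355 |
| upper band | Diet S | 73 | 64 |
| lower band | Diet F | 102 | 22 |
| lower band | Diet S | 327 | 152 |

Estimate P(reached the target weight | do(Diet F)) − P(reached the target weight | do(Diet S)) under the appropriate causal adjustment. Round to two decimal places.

Stratifying would compare diets among sheep the diets themselves sorted into week-4 weight band groups — a form of selection on an intermediate. The unconditioned pooled rates give the total causal effect.
The causal difference is the pooled difference: 0.673 − 0.540 = +0.133.

+0.13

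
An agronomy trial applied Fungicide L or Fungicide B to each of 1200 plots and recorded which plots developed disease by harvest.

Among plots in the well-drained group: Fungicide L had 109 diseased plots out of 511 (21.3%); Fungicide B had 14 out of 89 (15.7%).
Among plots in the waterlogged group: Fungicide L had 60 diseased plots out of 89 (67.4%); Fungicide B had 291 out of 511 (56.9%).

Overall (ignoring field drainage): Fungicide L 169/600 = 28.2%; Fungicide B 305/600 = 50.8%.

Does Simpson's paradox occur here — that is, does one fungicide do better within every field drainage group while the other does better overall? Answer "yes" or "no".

yes

Within each field drainage level (well-drained 21.3% vs 15.7%; waterlogged 67.4% vs 56.9%), Fungicide B has the lower rate every time. Pooled: 28.2% vs 50.8% — Fungicide L has the lower rate overall. The two comparisons disagree.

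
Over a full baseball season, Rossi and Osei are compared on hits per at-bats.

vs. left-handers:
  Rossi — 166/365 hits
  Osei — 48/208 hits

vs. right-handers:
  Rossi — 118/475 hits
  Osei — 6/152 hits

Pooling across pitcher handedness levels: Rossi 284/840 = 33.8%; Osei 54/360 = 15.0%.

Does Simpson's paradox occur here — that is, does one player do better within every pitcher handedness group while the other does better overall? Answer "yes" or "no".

Within each pitcher handedness level (vs. left-handers 45.5% vs 23.1%; vs. right-handers 24.8% vs 3.9%), Rossi has the higher rate every time. Pooled: 33.8% vs 15.0% — Rossi has the higher rate overall. They agree.

no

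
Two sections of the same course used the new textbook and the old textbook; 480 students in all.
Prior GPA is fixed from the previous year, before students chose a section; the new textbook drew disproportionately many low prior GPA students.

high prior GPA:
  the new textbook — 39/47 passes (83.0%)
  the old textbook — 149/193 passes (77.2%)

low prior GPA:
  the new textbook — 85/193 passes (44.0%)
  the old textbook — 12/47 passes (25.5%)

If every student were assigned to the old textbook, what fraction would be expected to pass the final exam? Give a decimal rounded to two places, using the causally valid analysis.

Prior GPA band is set before the teaching method has any effect — it is not caused by the teaching method — and it independently drives the outcome. That makes it a confounder, so the causal comparison is within prior GPA band levels.
Standardising the old textbook to the population prior GPA band mix: 0.500·149/193 + 0.500·12/47 = 0.514.

0.51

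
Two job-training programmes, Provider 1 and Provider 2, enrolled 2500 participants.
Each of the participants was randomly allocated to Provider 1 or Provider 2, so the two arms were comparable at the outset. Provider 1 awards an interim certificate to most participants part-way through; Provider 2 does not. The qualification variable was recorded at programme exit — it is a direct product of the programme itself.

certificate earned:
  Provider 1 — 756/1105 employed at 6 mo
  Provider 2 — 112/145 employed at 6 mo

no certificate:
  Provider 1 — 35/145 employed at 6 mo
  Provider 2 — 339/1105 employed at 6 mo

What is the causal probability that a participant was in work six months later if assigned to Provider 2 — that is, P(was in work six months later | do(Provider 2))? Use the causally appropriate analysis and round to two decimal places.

The qualification attained during the programme-specific comparison favours Provider 2 throughout, but the pooled figures favour Provider 1. The question is whether to condition on qualification attained during the programme.
Qualification attained during the programme is recorded after the programme and is itself shifted by it — it sits on the causal path from programme to outcome. Conditioning on a mediator would strip out part of the effect we want; the pooled comparison gives the total causal effect.
So P(outcome | do(Provider 2)) is just the pooled rate for Provider 2: 451/1250 = 0.361.

0.36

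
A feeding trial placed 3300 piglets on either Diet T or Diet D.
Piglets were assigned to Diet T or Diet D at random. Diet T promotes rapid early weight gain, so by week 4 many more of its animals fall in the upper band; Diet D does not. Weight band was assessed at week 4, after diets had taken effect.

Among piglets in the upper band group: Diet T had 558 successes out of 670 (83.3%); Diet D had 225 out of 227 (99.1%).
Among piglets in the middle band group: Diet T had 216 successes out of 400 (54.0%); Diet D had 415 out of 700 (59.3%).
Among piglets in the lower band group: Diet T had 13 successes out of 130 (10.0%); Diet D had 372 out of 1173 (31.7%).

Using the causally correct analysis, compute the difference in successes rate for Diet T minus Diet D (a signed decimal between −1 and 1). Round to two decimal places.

Week-4 weight band is downstream of the diet. One should not condition on a consequence of treatment, so the overall rates are the right comparison.
The causal difference is the pooled difference: 0.656 − 0.482 = +0.174.

+0.17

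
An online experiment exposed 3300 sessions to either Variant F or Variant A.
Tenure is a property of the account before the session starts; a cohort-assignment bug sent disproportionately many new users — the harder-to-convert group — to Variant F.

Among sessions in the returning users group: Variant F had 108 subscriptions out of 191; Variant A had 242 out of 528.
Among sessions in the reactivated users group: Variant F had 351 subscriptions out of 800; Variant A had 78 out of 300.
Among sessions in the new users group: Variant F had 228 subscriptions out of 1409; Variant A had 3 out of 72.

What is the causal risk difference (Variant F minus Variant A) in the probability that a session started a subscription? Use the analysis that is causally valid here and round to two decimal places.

+0.14

The stratified and pooled comparisons disagree (Variant F wins within each user tenure; Variant A wins overall), so the answer turns on the causal role of user tenure.
Here user tenure is a common cause — it drives both which variant a case falls under and the outcome. The crude comparison mixes populations; the stratum-specific rates are the causally relevant ones.
Adjusting over the population distribution of user tenure: 0.218·(0.565−0.458) + 0.333·(0.439−0.260) + 0.449·(0.162−0.042) = +0.137.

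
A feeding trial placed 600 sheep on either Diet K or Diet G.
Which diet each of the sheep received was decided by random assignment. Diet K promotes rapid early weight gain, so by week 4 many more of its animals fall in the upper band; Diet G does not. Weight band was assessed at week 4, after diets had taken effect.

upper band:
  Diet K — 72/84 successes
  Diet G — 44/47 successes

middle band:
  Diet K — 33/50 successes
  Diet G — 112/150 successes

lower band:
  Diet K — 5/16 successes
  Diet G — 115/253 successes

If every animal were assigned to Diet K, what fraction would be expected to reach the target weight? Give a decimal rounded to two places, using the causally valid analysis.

The week-4 weight band-specific comparison favours Diet G throughout, but the pooled figures favour Diet K. The question is whether to condition on week-4 weight band.
Week-4 weight band here is a post-treatment variable shaped by the diet; conditioning on it would introduce bias rather than remove it. The overall comparison is the causal one.
So P(outcome | do(Diet K)) is just the pooled rate for Diet K: 110/150 = 0.733.

0.73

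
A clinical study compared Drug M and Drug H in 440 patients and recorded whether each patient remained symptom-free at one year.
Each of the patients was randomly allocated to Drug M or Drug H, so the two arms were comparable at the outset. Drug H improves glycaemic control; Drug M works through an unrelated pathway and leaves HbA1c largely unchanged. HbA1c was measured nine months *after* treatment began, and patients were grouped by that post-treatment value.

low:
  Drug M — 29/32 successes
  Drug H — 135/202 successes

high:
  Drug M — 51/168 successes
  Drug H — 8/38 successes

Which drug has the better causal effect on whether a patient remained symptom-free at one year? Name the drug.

Within every HbA1c level Drug M has the higher rate, yet pooled Drug H does — Simpson's reversal.
Stratifying would compare drugs among patients the drugs themselves sorted into HbA1c groups — a form of selection on an intermediate. The unconditioned pooled rates give the total causal effect.
Pooled: Drug M 40.0% vs Drug H 59.6%; Drug H is higher overall.

Drug H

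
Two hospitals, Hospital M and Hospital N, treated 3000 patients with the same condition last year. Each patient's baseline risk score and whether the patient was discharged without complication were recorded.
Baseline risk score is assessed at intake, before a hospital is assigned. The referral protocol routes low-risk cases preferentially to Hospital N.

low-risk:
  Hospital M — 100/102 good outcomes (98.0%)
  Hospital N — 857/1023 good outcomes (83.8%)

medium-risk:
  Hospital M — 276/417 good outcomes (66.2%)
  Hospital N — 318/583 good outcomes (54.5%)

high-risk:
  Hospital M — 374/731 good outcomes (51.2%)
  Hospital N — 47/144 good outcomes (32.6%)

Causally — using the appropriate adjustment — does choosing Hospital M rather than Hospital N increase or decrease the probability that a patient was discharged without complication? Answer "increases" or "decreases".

increases

Hospital M is higher inside every baseline risk score stratum but Hospital N is higher in aggregate. Whether to stratify depends on how baseline risk score relates to the hospital.
Here baseline risk score is a common cause — it drives both which hospital a case falls under and the outcome. The crude comparison mixes populations; the stratum-specific rates are the causally relevant ones.
Within each level — low-risk: 98.0% vs 83.8%; medium-risk: 66.2% vs 54.5%; high-risk: 51.2% vs 32.6% — Hospital M is higher every time.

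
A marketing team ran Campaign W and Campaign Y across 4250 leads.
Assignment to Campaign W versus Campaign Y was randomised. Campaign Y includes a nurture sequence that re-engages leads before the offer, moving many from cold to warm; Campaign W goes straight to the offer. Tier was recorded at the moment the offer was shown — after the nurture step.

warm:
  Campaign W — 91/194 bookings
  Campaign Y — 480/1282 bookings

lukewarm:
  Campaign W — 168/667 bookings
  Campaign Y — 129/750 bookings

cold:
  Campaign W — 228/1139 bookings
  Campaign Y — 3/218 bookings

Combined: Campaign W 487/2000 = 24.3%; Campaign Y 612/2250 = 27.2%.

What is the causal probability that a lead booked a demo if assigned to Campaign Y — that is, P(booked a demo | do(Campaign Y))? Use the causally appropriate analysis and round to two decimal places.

The engagement tier-specific comparison favours Campaign W throughout, but the pooled figures favour Campaign Y. The question is whether to condition on engagement tier.
Stratifying would compare campaigns among leads the campaigns themselves sorted into engagement tier groups — a form of selection on an intermediate. The unconditioned pooled rates give the total causal effect.
So P(outcome | do(Campaign Y)) is just the pooled rate for Campaign Y: 612/2250 = 0.272.

0.27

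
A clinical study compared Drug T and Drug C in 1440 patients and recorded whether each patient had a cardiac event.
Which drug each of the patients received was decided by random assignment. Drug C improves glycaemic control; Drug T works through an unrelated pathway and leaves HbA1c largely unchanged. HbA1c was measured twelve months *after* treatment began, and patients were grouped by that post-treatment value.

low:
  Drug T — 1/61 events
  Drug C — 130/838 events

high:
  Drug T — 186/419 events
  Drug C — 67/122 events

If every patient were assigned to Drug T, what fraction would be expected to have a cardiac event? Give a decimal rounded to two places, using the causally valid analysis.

0.39

The stratified and pooled comparisons disagree (Drug T wins within each HbA1c; Drug C wins overall), so the answer turns on the causal role of HbA1c.
Stratifying would compare drugs among patients the drugs themselves sorted into HbA1c groups — a form of selection on an intermediate. The unconditioned pooled rates give the total causal effect.
So P(outcome | do(Drug T)) is just the pooled rate for Drug T: 187/480 = 0.390.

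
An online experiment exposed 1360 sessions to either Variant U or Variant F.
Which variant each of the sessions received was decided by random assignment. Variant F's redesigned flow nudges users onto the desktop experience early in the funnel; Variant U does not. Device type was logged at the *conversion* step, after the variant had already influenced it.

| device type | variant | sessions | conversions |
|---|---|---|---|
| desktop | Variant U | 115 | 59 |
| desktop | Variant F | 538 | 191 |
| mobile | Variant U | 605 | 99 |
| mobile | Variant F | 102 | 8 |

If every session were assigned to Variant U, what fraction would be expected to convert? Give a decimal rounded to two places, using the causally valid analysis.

0.22

Device type is recorded after the variant and is itself shifted by it — it sits on the causal path from variant to outcome. Conditioning on a mediator would strip out part of the effect we want; the pooled comparison gives the total causal effect.
So P(outcome | do(Variant U)) is just the pooled rate for Variant U: 158/720 = 0.219.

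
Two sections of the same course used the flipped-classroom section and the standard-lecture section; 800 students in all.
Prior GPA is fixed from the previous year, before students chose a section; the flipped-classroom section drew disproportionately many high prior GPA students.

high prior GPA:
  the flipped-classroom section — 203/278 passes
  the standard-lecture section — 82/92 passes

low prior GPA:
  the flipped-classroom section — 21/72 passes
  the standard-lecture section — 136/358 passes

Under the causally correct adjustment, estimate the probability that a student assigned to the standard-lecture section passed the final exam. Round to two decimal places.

0.62

The prior GPA band-specific comparison favours the standard-lecture section throughout, but the pooled figures favour the flipped-classroom section. The question is whether to condition on prior GPA band.
Here prior GPA band is a common cause — it drives both which teaching method a case falls under and the outcome. The crude comparison mixes populations; the stratum-specific rates are the causally relevant ones.
Standardising the standard-lecture section to the population prior GPA band mix: 0.463·82/92 + 0.537·136/358 = 0.616.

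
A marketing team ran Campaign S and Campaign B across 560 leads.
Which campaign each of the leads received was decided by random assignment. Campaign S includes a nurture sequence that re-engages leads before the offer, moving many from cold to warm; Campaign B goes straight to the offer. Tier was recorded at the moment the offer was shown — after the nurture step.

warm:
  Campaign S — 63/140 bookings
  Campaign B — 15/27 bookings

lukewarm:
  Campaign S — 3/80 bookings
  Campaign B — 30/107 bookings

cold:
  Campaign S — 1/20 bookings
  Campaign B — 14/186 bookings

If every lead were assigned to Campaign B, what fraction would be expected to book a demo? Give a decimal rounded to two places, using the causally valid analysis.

0.18

Engagement tier here is a post-treatment variable shaped by the campaign; conditioning on it would introduce bias rather than remove it. The overall comparison is the causal one.
So P(outcome | do(Campaign B)) is just the pooled rate for Campaign B: 59/320 = 0.184.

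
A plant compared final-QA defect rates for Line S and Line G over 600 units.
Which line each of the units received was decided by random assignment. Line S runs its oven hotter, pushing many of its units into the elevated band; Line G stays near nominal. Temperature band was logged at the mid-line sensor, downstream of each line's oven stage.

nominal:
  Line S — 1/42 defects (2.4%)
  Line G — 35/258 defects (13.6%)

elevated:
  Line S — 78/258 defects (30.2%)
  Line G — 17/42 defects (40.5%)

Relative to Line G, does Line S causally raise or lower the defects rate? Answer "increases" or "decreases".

increases

Line S is lower inside every in-process temperature band stratum but Line G is lower in aggregate. Whether to stratify depends on how in-process temperature band relates to the line.
In-process temperature band here is a post-treatment variable shaped by the line; conditioning on it would introduce bias rather than remove it. The overall comparison is the causal one.
Pooled: Line S 26.3% vs Line G 17.3%; Line G is lower overall.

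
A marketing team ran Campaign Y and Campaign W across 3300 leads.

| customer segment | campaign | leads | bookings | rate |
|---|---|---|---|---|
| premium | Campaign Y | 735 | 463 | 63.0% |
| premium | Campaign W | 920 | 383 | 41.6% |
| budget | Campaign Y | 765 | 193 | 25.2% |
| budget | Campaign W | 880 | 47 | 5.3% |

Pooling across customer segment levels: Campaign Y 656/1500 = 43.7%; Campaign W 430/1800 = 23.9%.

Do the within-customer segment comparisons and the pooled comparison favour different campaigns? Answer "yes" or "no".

no

Within each customer segment level (premium 63.0% vs 41.6%; budget 25.2% vs 5.3%), Campaign Y has the higher rate every time. Pooled: 43.7% vs 23.9% — Campaign Y has the higher rate overall. They agree.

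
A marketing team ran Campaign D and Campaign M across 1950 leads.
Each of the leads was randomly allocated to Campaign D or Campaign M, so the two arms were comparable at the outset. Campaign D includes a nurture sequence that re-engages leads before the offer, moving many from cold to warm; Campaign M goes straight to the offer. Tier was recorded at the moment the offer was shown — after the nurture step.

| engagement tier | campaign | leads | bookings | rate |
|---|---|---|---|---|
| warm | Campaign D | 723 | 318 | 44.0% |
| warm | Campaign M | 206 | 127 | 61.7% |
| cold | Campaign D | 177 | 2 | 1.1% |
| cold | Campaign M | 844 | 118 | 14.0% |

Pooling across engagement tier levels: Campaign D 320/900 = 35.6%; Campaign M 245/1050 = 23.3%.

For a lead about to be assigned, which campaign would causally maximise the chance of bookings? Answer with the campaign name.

Campaign D

The distribution of engagement tier is itself part of what the campaign does — it is an intermediate outcome. Holding it fixed would remove that part of the effect; the total effect is the pooled difference.
Pooled: Campaign D 35.6% vs Campaign M 23.3%; Campaign D is higher overall.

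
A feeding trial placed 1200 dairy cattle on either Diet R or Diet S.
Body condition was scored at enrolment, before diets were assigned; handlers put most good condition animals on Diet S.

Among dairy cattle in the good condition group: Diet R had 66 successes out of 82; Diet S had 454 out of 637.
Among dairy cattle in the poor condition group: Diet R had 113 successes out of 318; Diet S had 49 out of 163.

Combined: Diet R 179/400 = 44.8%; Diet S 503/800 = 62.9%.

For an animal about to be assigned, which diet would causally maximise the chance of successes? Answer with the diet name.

Diet R

The starting body condition-specific comparison favours Diet R throughout, but the pooled figures favour Diet S. The question is whether to condition on starting body condition.
Nothing the diet does changes starting body condition; the imbalance is an allocation artefact. With starting body condition also predicting the outcome, the pooled figure is confounded, and the within-stratum comparison is the causal one.
Within each level — good condition: 80.5% vs 71.3%; poor condition: 35.5% vs 30.1% — Diet R is higher every time.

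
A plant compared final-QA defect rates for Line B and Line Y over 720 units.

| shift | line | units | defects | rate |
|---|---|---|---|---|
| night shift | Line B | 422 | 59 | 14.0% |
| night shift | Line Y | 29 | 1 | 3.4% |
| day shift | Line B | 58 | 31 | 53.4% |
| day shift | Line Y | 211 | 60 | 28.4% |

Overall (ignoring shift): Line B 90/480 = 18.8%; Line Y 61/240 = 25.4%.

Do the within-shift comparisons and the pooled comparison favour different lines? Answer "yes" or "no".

yes

Within each shift level (night shift 14.0% vs 3.4%; day shift 53.4% vs 28.4%), Line Y has the lower rate every time. Pooled: 18.8% vs 25.4% — Line B has the lower rate overall. The two comparisons disagree.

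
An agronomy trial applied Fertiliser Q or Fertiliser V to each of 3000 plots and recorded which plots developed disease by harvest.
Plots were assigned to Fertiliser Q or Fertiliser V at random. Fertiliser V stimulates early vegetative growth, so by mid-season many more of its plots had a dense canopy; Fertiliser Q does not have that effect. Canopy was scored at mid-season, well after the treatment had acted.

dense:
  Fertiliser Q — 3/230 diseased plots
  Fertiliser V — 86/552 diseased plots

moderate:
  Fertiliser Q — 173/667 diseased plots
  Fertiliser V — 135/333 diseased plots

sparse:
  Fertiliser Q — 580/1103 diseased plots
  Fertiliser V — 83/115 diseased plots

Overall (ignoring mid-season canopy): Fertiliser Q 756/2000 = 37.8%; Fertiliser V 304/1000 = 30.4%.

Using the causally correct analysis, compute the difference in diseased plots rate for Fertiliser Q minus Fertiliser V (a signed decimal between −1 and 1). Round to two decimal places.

The mid-season canopy-specific comparison favours Fertiliser Q throughout, but the pooled figures favour Fertiliser V. The question is whether to condition on mid-season canopy.
The distribution of mid-season canopy is itself part of what the fertiliser does — it is an intermediate outcome. Holding it fixed would remove that part of the effect; the total effect is the pooled difference.
The causal difference is the pooled difference: 0.378 − 0.304 = +0.074.

+0.07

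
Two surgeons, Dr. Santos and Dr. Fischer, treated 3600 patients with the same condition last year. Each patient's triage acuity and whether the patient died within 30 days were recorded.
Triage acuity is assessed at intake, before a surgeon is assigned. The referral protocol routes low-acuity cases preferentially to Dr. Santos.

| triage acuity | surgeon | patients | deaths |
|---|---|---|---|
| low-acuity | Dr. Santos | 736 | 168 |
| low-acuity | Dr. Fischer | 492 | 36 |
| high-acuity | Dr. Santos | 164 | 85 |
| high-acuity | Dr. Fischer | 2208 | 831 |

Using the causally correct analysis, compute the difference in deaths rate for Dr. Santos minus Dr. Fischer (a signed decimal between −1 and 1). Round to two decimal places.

Here triage acuity is a common cause — it drives both which surgeon a case falls under and the outcome. The crude comparison mixes populations; the stratum-specific rates are the causally relevant ones.
Adjusting over the population distribution of triage acuity: 0.341·(0.228−0.073) + 0.659·(0.518−0.376) = +0.146.

+0.15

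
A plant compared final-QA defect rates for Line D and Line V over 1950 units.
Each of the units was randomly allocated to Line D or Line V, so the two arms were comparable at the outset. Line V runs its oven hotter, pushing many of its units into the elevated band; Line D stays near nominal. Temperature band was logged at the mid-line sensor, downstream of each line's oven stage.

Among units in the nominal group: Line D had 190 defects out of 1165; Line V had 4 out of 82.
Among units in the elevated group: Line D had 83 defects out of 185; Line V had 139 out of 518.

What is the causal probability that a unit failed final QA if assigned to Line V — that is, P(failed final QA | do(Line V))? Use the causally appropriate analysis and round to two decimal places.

0.24

The in-process temperature band-specific comparison favours Line V throughout, but the pooled figures favour Line D. The question is whether to condition on in-process temperature band.
In-process temperature band here is a post-treatment variable shaped by the line; conditioning on it would introduce bias rather than remove it. The overall comparison is the causal one.
So P(outcome | do(Line V)) is just the pooled rate for Line V: 143/600 = 0.238.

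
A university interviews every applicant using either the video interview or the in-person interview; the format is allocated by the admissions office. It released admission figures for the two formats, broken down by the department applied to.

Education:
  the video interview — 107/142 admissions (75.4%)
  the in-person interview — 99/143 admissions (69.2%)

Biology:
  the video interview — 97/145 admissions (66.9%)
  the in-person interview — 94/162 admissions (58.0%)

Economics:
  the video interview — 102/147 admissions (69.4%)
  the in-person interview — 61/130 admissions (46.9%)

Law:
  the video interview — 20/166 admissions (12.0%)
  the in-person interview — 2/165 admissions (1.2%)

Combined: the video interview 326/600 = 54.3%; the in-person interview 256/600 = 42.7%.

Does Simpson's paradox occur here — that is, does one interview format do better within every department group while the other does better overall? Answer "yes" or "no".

no

Within each department level (Education 75.4% vs 69.2%; Biology 66.9% vs 58.0%; Economics 69.4% vs 46.9%; Law 12.0% vs 1.2%), the video interview has the higher rate every time. Pooled: 54.3% vs 42.7% — the video interview has the higher rate overall. They agree.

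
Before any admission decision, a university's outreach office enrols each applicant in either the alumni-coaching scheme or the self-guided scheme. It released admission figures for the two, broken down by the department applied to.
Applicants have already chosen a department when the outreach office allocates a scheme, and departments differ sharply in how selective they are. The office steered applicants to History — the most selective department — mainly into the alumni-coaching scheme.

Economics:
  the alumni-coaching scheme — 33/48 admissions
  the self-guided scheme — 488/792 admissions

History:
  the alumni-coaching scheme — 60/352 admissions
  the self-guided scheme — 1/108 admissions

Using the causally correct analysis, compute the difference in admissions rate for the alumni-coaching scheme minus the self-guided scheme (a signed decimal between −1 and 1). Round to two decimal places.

Nothing the outreach scheme does changes department; the imbalance is an allocation artefact. With department also predicting the outcome, the pooled figure is confounded, and the within-stratum comparison is the causal one.
Adjusting over the population distribution of department: 0.646·(0.688−0.616) + 0.354·(0.170−0.009) = +0.103.

+0.10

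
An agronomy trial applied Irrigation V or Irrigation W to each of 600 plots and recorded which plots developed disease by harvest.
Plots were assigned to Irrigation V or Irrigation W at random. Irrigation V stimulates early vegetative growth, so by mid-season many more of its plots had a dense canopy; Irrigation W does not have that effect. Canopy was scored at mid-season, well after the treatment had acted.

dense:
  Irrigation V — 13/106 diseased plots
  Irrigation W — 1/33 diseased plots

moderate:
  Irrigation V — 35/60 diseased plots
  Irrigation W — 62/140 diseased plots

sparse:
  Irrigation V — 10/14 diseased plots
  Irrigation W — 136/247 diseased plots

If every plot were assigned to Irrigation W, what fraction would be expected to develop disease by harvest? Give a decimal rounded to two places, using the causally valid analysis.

0.47

Mid-season canopy lies on the pathway irrigation → mid-season canopy → outcome, so adjusting for it blocks the indirect effect. For the total causal effect of irrigation, use the unadjusted pooled rates.
So P(outcome | do(Irrigation W)) is just the pooled rate for Irrigation W: 199/420 = 0.474.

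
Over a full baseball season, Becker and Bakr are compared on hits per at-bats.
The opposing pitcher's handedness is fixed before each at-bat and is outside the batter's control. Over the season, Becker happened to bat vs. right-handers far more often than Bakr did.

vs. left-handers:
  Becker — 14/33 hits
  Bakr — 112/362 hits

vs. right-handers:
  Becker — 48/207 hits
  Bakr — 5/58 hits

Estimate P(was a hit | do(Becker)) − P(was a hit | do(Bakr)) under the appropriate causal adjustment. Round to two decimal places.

+0.13

Within every pitcher handedness level Becker has the higher rate, yet pooled Bakr does — Simpson's reversal.
Nothing the player does changes pitcher handedness; the imbalance is an allocation artefact. With pitcher handedness also predicting the outcome, the pooled figure is confounded, and the within-stratum comparison is the causal one.
Adjusting over the population distribution of pitcher handedness: 0.598·(0.424−0.309) + 0.402·(0.232−0.086) = +0.127.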